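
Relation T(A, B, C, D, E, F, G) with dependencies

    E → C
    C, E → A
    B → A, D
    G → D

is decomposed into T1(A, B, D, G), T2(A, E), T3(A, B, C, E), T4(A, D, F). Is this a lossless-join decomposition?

No

Chase test. Columns are A, B, C, D, E, F, G; row i has aⱼ where attribute j ∈ Ti, else bᵢⱼ.
Initial tableau (one row per fragment):
  row 1: a1 a2 b13 a4 b15 b16 a7
  row 2: a1 b22 b23 b24 a5 b26 b27
  row 3: a1 a2 a3 b34 a5 b36 b37
  row 4: a1 b42 b43 a4 b45 a6 b47
Rows 2 and 3 agree on E; apply E→C and equate their C entries.
Rows 1 and 3 agree on B; apply B→A, D and equate their A, D entries.
No row becomes fully distinguished — the join is lossy.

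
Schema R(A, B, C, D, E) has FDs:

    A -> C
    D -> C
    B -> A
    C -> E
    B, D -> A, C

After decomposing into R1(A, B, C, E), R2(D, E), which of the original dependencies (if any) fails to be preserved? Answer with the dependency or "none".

D -> C

Check D → C: no single fragment contains all of {C, D}, and the restricted closure of {D} across the fragments never reaches {C}.
A → C is preserved.
B → A is preserved.
C → E is preserved.
B, D → A, C is preserved.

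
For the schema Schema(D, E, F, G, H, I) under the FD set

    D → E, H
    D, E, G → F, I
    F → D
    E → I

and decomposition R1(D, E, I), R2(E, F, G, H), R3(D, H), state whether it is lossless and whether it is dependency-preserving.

lossy and not dependency-preserving

Lossless test (chase): Rows 1 and 3 agree on D; apply D→E, H and equate their E, H entries. Rows 1 and 2 agree on E; apply E→I and equate their I entries. Rows 1 and 3 agree on E; apply E→I and equate their I entries. No row becomes fully distinguished — the join is lossy.
Dependency preservation: the restricted closure of {D, E, G} across the fragments never reaches {F, I}, so D, E, G → F, I cannot be enforced without a join — not preserved.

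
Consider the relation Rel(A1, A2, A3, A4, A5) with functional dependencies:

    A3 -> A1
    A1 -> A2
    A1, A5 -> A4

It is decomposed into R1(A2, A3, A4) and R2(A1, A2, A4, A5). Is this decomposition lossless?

Common attributes: R1 ∩ R2 = {A2, A4}.
No dependency enlarges {A2, A4}, so (A2, A4)⁺ = {A2, A4}.
The closure contains neither all of R1 = {A2, A3, A4} nor all of R2 = {A1, A2, A4, A5}, so the common attributes are not a superkey of either fragment. The join is lossy.

No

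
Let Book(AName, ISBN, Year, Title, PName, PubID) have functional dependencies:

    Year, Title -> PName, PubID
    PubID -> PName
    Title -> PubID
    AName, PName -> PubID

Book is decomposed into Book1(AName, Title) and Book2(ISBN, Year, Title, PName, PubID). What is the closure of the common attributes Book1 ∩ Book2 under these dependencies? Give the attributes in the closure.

Title, PName, PubID

Book1 ∩ Book2 = {Title}.
Title → PubID applies, adding PubID
PubID → PName applies, adding PName
Closure: {Title, PName, PubID}.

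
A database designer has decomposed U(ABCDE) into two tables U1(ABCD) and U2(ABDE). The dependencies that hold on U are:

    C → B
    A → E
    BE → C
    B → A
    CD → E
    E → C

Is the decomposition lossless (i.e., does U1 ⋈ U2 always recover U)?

Common attributes: U1 ∩ U2 = {ABD}.
Closure of {ABD}: A → E applies, adding E; BE → C applies, adding C. So (ABD)⁺ = {ABCDE}.
This closure contains every attribute of U1, so U1 ∩ U2 → U1. The join is lossless.

Yes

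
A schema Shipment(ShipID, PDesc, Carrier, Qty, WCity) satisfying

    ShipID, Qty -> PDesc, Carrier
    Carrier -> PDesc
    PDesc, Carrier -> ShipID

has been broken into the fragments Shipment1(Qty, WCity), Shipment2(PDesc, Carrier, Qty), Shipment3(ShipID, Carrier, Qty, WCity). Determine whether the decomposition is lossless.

Yes

Chase test. Columns are ShipID, PDesc, Carrier, Qty, WCity; row i has aⱼ where attribute j ∈ Shipmenti, else bᵢⱼ.
Initial tableau (one row per fragment):
  row 1: b11 b12 b13 a4 a5
  row 2: b21 a2 a3 a4 b25
  row 3: a1 b32 a3 a4 a5
Rows 2 and 3 agree on Carrier; apply Carrier→PDesc and equate their PDesc entries.
Rows 2 and 3 agree on PDesc, Carrier; apply PDesc, Carrier→ShipID and equate their ShipID entries.
Row 3 is now all distinguished symbols — the join is lossless.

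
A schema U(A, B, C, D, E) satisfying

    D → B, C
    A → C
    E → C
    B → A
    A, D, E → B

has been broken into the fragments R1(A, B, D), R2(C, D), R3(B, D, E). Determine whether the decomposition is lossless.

Chase test. Columns are A, B, C, D, E; row i has aⱼ where attribute j ∈ Ri, else bᵢⱼ.
Initial tableau (one row per fragment):
  row 1: a1 a2 b13 a4 b15
  row 2: b21 b22 a3 a4 b25
  row 3: b31 a2 b33 a4 a5
Rows 1 and 2 agree on D; apply D→B, C and equate their B, C entries.
Rows 1 and 3 agree on D; apply D→B, C and equate their B, C entries.
Rows 1 and 2 agree on B; apply B→A and equate their A entries.
Rows 1 and 3 agree on B; apply B→A and equate their A entries.
Row 3 is now all distinguished symbols — the join is lossless.

Yes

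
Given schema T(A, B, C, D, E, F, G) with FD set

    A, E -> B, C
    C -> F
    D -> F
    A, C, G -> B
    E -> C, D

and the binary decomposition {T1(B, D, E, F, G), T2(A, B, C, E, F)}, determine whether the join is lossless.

No

Common attributes: T1 ∩ T2 = {B, E, F}.
Closure of {B, E, F}: E → C, D applies, adding C, D. So (B, E, F)⁺ = {B, C, D, E, F}.
The closure contains neither all of T1 = {B, D, E, F, G} nor all of T2 = {A, B, C, E, F}, so the common attributes are not a superkey of either fragment. The join is lossy.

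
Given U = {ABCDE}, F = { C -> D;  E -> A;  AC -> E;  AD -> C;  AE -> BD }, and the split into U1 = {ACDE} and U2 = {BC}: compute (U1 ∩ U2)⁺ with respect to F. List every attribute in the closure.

CD

U1 ∩ U2 = {C}.
C → D applies, adding D
Closure: {CD}.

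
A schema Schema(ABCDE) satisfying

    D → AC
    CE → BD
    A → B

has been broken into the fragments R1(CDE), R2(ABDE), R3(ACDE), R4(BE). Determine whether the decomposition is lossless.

Chase test. Columns are ABCDE; row i has aⱼ where attribute j ∈ Ri, else bᵢⱼ.
Initial tableau (one row per fragment):
  row 1: b11 b12 a3 a4 a5
  row 2: a1 a2 b23 a4 a5
  row 3: a1 b32 a3 a4 a5
  row 4: b41 a2 b43 b44 a5
Rows 1 and 2 agree on D; apply D→AC and equate their AC entries.
Rows 1 and 2 agree on CE; apply CE→BD and equate their BD entries.
Rows 1 and 3 agree on CE; apply CE→BD and equate their BD entries.
Row 1 is now all distinguished symbols — the join is lossless.

Yes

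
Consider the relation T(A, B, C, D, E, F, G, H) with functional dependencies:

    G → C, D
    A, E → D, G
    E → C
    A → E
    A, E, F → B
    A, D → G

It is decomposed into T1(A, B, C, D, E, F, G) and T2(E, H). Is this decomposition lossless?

Common attributes: T1 ∩ T2 = {E}.
Closure of {E}: E → C applies, adding C. So (E)⁺ = {C, E}.
The closure contains neither all of T1 = {A, B, C, D, E, F, G} nor all of T2 = {E, H}, so the common attributes are not a superkey of either fragment. The join is lossy.

No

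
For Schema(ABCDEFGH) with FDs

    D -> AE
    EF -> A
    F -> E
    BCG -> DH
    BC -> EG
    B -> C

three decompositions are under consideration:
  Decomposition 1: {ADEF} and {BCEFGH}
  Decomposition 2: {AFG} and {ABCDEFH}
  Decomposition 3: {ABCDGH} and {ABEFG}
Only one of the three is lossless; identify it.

Decomposition 3

Decomposition 1: common = {EF}, closure = {AEF} → lossy.
Decomposition 2: common = {AF}, closure = {AEF} → lossy.
Decomposition 3: common = {ABG}, closure = {ABCDEGH} → lossless.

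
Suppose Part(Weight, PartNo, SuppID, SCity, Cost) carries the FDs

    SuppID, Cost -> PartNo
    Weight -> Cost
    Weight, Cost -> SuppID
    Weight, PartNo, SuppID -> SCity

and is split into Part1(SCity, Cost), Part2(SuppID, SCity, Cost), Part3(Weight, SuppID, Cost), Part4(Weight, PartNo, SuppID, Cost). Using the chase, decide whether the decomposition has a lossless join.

Chase test. Columns are Weight, PartNo, SuppID, SCity, Cost; row i has aⱼ where attribute j ∈ Parti, else bᵢⱼ.
Initial tableau (one row per fragment):
  row 1: b11 b12 b13 a4 a5
  row 2: b21 b22 a3 a4 a5
  row 3: a1 b32 a3 b34 a5
  row 4: a1 a2 a3 b44 a5
Rows 2 and 3 agree on SuppID, Cost; apply SuppID, Cost→PartNo and equate their PartNo entries.
Rows 2 and 4 agree on SuppID, Cost; apply SuppID, Cost→PartNo and equate their PartNo entries.
Rows 3 and 4 agree on Weight, PartNo, SuppID; apply Weight, PartNo, SuppID→SCity and equate their SCity entries.
No row becomes fully distinguished — the join is lossy.

No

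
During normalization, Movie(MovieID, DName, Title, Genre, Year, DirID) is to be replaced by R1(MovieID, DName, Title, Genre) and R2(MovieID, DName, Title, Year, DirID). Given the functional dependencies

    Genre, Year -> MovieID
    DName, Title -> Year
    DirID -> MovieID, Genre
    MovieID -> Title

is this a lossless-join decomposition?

Common attributes: R1 ∩ R2 = {MovieID, DName, Title}.
Closure of {MovieID, DName, Title}: DName, Title → Year applies, adding Year. So (MovieID, DName, Title)⁺ = {MovieID, DName, Title, Year}.
The closure contains neither all of R1 = {MovieID, DName, Title, Genre} nor all of R2 = {MovieID, DName, Title, Year, DirID}, so the common attributes are not a superkey of either fragment. The join is lossy.

No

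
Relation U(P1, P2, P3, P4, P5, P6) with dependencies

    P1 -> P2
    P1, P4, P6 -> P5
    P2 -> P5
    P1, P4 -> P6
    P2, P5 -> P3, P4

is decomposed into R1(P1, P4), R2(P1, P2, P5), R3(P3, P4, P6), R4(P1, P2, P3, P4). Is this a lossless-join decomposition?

No

Chase test. Columns are P1, P2, P3, P4, P5, P6; row i has aⱼ where attribute j ∈ Ri, else bᵢⱼ.
Initial tableau (one row per fragment):
  row 1: a1 b12 b13 a4 b15 b16
  row 2: a1 a2 b23 b24 a5 b26
  row 3: b31 b32 a3 a4 b35 a6
  row 4: a1 a2 a3 a4 b45 b46
Rows 1 and 2 agree on P1; apply P1→P2 and equate their P2 entries.
Rows 1 and 2 agree on P2; apply P2→P5 and equate their P5 entries.
Rows 1 and 4 agree on P2; apply P2→P5 and equate their P5 entries.
Rows 1 and 4 agree on P1, P4; apply P1, P4→P6 and equate their P6 entries.
Rows 1 and 2 agree on P2, P5; apply P2, P5→P3, P4 and equate their P3, P4 entries.
Rows 1 and 4 agree on P2, P5; apply P2, P5→P3, P4 and equate their P3, P4 entries.
Rows 1 and 2 agree on P1, P4; apply P1, P4→P6 and equate their P6 entries.
No row becomes fully distinguished — the join is lossy.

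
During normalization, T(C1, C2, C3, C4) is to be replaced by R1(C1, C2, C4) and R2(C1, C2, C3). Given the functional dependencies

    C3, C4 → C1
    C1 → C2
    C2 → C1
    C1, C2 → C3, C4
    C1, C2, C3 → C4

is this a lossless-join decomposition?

Yes

Common attributes: R1 ∩ R2 = {C1, C2}.
Closure of {C1, C2}: C1, C2 → C3, C4 applies, adding C3, C4. So (C1, C2)⁺ = {C1, C2, C3, C4}.
This closure contains every attribute of R1, so R1 ∩ R2 → R1. The join is lossless.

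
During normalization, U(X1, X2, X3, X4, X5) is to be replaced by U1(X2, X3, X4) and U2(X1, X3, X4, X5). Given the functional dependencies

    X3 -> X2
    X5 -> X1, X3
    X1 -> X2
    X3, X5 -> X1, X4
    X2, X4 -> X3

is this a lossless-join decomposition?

Yes

Common attributes: U1 ∩ U2 = {X3, X4}.
Closure of {X3, X4}: X3 → X2 applies, adding X2. So (X3, X4)⁺ = {X2, X3, X4}.
This closure contains every attribute of U1, so U1 ∩ U2 → U1. The join is lossless.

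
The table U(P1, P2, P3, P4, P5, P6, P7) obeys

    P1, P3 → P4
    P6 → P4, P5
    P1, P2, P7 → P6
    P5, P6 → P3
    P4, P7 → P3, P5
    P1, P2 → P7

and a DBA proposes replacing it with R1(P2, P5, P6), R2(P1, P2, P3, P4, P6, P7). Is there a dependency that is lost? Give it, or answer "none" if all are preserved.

P4, P7 → P3, P5

Check P4, P7 → P3, P5: no single fragment contains all of {P3, P4, P5, P7}, and the restricted closure of {P4, P7} across the fragments never reaches {P3, P5}.
P1, P3 → P4 is preserved.
P6 → P4, P5 is preserved.
P1, P2, P7 → P6 is preserved.
P5, P6 → P3 is preserved.
P1, P2 → P7 is preserved.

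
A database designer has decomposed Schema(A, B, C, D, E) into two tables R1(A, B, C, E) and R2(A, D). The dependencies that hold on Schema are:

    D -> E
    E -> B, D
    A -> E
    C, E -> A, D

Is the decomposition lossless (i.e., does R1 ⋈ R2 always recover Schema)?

Yes

Common attributes: R1 ∩ R2 = {A}.
Closure of {A}: A → E applies, adding E; E → B, D applies, adding B, D. So (A)⁺ = {A, B, D, E}.
This closure contains every attribute of R2, so R1 ∩ R2 → R2. The join is lossless.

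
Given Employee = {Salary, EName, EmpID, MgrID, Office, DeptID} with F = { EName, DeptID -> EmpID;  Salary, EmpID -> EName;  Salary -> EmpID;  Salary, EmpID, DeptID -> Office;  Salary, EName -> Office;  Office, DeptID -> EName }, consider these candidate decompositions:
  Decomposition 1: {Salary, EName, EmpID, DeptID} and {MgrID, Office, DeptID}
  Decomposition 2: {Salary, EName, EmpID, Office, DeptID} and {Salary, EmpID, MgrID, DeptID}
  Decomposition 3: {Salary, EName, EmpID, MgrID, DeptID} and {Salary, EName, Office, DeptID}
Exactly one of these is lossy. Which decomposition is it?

Decomposition 1

Decomposition 1: common = {DeptID}, closure = {DeptID} → lossy.
Decomposition 2: common = {Salary, EmpID, DeptID}, closure = {Salary, EName, EmpID, Office, DeptID} → lossless.
Decomposition 3: common = {Salary, EName, DeptID}, closure = {Salary, EName, EmpID, Office, DeptID} → lossless.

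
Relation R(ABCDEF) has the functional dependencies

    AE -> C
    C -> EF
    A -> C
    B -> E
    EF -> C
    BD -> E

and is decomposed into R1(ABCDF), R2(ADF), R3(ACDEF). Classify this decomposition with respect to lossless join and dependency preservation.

lossless but not dependency-preserving

Lossless test (chase): Rows 1 and 3 agree on C; apply C→EF and equate their EF entries. Rows 1 and 2 agree on A; apply A→C and equate their C entries. Rows 1 and 2 agree on C; apply C→EF and equate their EF entries. Row 1 is now all distinguished symbols — the join is lossless.
Dependency preservation: the restricted closure of {B} across the fragments never reaches {E}, so B → E cannot be enforced without a join — not preserved.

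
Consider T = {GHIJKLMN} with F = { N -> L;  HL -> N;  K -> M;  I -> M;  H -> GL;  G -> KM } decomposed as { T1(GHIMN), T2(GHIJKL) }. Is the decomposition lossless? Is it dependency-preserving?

lossless but not dependency-preserving

Lossless test: (GHI)⁺ = {GHIKLMN}, which contains all of one fragment — lossless.
Dependency preservation: the restricted closure of {N} across the fragments never reaches {L}, so N → L cannot be enforced without a join — not preserved.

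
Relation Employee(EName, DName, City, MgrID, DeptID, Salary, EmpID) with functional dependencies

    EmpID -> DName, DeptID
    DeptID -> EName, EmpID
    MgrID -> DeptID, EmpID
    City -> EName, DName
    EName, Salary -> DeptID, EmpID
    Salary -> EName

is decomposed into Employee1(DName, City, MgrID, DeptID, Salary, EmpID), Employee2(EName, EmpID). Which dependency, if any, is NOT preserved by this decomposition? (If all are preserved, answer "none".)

Check City → EName, DName: no single fragment contains all of {EName, DName, City}, and the restricted closure of {City} across the fragments never reaches {EName, DName}.
EmpID → DName, DeptID is preserved.
DeptID → EName, EmpID is preserved.
MgrID → DeptID, EmpID is preserved.
EName, Salary → DeptID, EmpID is preserved.
Salary → EName is preserved.

City -> EName, DName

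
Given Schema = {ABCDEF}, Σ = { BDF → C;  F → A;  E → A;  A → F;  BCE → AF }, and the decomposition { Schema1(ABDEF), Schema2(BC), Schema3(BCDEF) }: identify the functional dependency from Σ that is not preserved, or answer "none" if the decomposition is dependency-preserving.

none

BDF → C lies within Schema3.
F → A lies within Schema1.
E → A lies within Schema1.
A → F lies within Schema1.
BCE → AF: restricted closure across fragments reaches AF.
Every dependency is enforceable on the fragments, so the decomposition is dependency-preserving.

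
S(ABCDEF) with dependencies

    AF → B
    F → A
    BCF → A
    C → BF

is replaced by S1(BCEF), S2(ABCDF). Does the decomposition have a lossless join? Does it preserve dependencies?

Lossless test: (BCF)⁺ = {ABCF}, which is a superkey of neither fragment — lossy.
Dependency preservation: every FD's attributes lie within a single fragment, so each can be enforced locally — preserved.

lossy but dependency-preserving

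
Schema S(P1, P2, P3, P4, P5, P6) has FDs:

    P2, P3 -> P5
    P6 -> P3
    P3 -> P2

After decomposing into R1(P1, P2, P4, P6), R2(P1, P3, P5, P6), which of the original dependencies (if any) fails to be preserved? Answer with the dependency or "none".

P3 -> P2

Check P3 → P2: no single fragment contains all of {P2, P3}, and the restricted closure of {P3} across the fragments never reaches {P2}.
P2, P3 → P5 is preserved.
P6 → P3 is preserved.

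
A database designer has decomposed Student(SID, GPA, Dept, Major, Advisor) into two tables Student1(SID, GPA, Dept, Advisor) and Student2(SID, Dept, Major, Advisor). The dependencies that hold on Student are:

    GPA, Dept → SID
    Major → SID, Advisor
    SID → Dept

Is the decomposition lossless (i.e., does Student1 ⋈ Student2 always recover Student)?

Common attributes: Student1 ∩ Student2 = {SID, Dept, Advisor}.
No dependency enlarges {SID, Dept, Advisor}, so (SID, Dept, Advisor)⁺ = {SID, Dept, Advisor}.
The closure contains neither all of Student1 = {SID, GPA, Dept, Advisor} nor all of Student2 = {SID, Dept, Major, Advisor}, so the common attributes are not a superkey of either fragment. The join is lossy.

No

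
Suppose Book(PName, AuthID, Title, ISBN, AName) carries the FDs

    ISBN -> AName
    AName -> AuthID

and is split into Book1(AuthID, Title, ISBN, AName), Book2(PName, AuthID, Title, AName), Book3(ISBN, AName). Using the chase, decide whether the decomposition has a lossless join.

No

Chase test. Columns are PName, AuthID, Title, ISBN, AName; row i has aⱼ where attribute j ∈ Booki, else bᵢⱼ.
Initial tableau (one row per fragment):
  row 1: b11 a2 a3 a4 a5
  row 2: a1 a2 a3 b24 a5
  row 3: b31 b32 b33 a4 a5
Rows 1 and 3 agree on AName; apply AName→AuthID and equate their AuthID entries.
No row becomes fully distinguished — the join is lossy.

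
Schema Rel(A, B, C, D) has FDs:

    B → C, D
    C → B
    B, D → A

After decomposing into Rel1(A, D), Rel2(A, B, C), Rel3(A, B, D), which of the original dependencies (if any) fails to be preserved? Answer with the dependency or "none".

none

B → C, D: restricted closure across fragments reaches C, D.
C → B lies within Rel2.
B, D → A lies within Rel3.
Every dependency is enforceable on the fragments, so the decomposition is dependency-preserving.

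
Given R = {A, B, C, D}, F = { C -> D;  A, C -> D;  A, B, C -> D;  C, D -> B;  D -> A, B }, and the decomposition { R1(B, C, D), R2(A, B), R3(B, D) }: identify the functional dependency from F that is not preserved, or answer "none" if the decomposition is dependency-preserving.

D -> A, B

Check D → A, B: no single fragment contains all of {A, B, D}, and the restricted closure of {D} across the fragments never reaches {A, B}.
C → D is preserved.
A, C → D is preserved.
A, B, C → D is preserved.
C, D → B is preserved.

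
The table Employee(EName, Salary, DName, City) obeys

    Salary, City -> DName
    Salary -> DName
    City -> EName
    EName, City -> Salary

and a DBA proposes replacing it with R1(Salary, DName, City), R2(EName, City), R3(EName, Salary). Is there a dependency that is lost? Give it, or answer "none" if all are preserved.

none

Salary, City → DName lies within R1.
Salary → DName lies within R1.
City → EName lies within R2.
EName, City → Salary: restricted closure across fragments reaches Salary.
Every dependency is enforceable on the fragments, so the decomposition is dependency-preserving.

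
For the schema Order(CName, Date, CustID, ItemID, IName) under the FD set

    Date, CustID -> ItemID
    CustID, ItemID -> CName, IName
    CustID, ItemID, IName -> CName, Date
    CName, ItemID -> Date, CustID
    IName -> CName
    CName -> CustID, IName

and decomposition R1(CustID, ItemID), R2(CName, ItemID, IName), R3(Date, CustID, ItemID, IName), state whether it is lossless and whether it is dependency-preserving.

lossless and dependency-preserving

Lossless test (chase): Rows 1 and 3 agree on CustID, ItemID; apply CustID, ItemID→CName, IName and equate their CName, IName entries. Rows 1 and 3 agree on CustID, ItemID, IName; apply CustID, ItemID, IName→CName, Date and equate their CName, Date entries. Rows 1 and 2 agree on IName; apply IName→CName and equate their CName entries. Rows 1 and 2 agree on CName; apply CName→CustID, IName and equate their CustID, IName entries. Rows 1 and 2 agree on CustID, ItemID, IName; apply CustID, ItemID, IName→CName, Date and equate their CName, Date entries. Row 1 is now all distinguished symbols — the join is lossless.
Dependency preservation: CustID, ItemID → CName, IName; CustID, ItemID, IName → CName, Date; CName, ItemID → Date, CustID; CName → CustID, IName are not contained in any single fragment, but the restricted closure of each left-hand side across the fragments still reaches the right-hand side; the remaining FDs each lie inside some fragment. All dependencies are preserved.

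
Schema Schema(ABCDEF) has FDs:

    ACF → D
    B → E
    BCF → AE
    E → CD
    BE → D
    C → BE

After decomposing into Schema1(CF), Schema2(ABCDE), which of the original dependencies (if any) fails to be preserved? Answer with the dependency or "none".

Check BCF → AE: no single fragment contains all of {ABCEF}, and the restricted closure of {BCF} across the fragments never reaches {AE}.
ACF → D is preserved.
B → E is preserved.
E → CD is preserved.
BE → D is preserved.
C → BE is preserved.

BCF → AE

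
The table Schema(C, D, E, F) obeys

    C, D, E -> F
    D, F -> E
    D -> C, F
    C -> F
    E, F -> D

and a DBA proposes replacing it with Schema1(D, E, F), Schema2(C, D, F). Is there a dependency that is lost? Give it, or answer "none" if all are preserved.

C, D, E → F: restricted closure across fragments reaches F.
D, F → E lies within Schema1.
D → C, F lies within Schema2.
C → F lies within Schema2.
E, F → D lies within Schema1.
Every dependency is enforceable on the fragments, so the decomposition is dependency-preserving.

none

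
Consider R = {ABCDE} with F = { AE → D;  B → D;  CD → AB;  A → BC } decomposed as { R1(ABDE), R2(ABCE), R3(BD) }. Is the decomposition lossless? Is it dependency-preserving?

lossless but not dependency-preserving

Lossless test (chase): Rows 1 and 2 agree on AE; apply AE→D and equate their D entries. Rows 1 and 2 agree on A; apply A→BC and equate their BC entries. Row 1 is now all distinguished symbols — the join is lossless.
Dependency preservation: the restricted closure of {CD} across the fragments never reaches {AB}, so CD → AB cannot be enforced without a join — not preserved.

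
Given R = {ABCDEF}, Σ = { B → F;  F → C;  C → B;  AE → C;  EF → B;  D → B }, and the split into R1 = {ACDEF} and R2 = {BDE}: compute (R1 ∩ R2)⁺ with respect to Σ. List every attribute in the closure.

BCDEF

R1 ∩ R2 = {DE}.
D → B applies, adding B
B → F applies, adding F
F → C applies, adding C
Closure: {BCDEF}.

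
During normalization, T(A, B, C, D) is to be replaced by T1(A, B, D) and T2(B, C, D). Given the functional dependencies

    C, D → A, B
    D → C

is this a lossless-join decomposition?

Common attributes: T1 ∩ T2 = {B, D}.
Closure of {B, D}: D → C applies, adding C; C, D → A, B applies, adding A. So (B, D)⁺ = {A, B, C, D}.
This closure contains every attribute of T1, so T1 ∩ T2 → T1. The join is lossless.

Yes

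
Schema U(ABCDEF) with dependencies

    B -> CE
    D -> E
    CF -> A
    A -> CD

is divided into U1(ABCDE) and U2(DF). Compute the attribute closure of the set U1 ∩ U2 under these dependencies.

U1 ∩ U2 = {D}.
D → E applies, adding E
Closure: {DE}.

DE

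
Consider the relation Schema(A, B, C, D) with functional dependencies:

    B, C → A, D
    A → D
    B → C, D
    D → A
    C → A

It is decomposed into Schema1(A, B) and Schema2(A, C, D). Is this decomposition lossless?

No

Common attributes: Schema1 ∩ Schema2 = {A}.
Closure of {A}: A → D applies, adding D. So (A)⁺ = {A, D}.
The closure contains neither all of Schema1 = {A, B} nor all of Schema2 = {A, C, D}, so the common attributes are not a superkey of either fragment. The join is lossy.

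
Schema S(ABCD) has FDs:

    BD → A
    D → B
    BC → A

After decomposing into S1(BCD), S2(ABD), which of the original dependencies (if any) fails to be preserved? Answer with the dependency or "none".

Check BC → A: no single fragment contains all of {ABC}, and the restricted closure of {BC} across the fragments never reaches {A}.
BD → A is preserved.
D → B is preserved.

BC → A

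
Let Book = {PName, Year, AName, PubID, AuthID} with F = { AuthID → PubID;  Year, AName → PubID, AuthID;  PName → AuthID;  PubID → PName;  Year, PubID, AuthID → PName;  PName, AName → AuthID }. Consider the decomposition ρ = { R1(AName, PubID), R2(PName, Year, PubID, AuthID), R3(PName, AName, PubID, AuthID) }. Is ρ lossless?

No

Chase test. Columns are PName, Year, AName, PubID, AuthID; row i has aⱼ where attribute j ∈ Ri, else bᵢⱼ.
Initial tableau (one row per fragment):
  row 1: b11 b12 a3 a4 b15
  row 2: a1 a2 b23 a4 a5
  row 3: a1 b32 a3 a4 a5
Rows 1 and 2 agree on PubID; apply PubID→PName and equate their PName entries.
Rows 1 and 3 agree on PName, AName; apply PName, AName→AuthID and equate their AuthID entries.
No row becomes fully distinguished — the join is lossy.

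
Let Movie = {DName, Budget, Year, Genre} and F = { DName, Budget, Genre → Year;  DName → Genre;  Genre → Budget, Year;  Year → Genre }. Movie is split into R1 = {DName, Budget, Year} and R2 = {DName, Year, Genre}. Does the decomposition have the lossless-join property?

Yes

Common attributes: R1 ∩ R2 = {DName, Year}.
Closure of {DName, Year}: DName → Genre applies, adding Genre; Genre → Budget, Year applies, adding Budget. So (DName, Year)⁺ = {DName, Budget, Year, Genre}.
This closure contains every attribute of R1, so R1 ∩ R2 → R1. The join is lossless.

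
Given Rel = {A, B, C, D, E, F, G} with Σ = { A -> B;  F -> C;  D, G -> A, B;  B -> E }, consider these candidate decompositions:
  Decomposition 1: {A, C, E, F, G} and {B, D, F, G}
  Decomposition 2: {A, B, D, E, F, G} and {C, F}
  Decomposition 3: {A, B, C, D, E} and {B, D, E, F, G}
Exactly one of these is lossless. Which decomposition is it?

Decomposition 2

Decomposition 1: common = {F, G}, closure = {C, F, G} → lossy.
Decomposition 2: common = {F}, closure = {C, F} → lossless.
Decomposition 3: common = {B, D, E}, closure = {B, D, E} → lossy.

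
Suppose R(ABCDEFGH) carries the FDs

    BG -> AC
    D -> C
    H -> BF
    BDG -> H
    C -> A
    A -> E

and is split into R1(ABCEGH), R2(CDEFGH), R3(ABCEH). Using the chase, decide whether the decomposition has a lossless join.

Yes

Chase test. Columns are ABCDEFGH; row i has aⱼ where attribute j ∈ Ri, else bᵢⱼ.
Initial tableau (one row per fragment):
  row 1: a1 a2 a3 b14 a5 b16 a7 a8
  row 2: b21 b22 a3 a4 a5 a6 a7 a8
  row 3: a1 a2 a3 b34 a5 b36 b37 a8
Rows 1 and 2 agree on H; apply H→BF and equate their BF entries.
Rows 1 and 3 agree on H; apply H→BF and equate their BF entries.
Rows 1 and 2 agree on C; apply C→A and equate their A entries.
Row 2 is now all distinguished symbols — the join is lossless.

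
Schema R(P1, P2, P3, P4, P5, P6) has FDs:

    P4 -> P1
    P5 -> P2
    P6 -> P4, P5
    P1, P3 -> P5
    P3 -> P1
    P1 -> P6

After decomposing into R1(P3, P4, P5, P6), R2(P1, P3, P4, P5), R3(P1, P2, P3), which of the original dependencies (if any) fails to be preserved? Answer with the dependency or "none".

Check P5 → P2: no single fragment contains all of {P2, P5}, and the restricted closure of {P5} across the fragments never reaches {P2}.
P4 → P1 is preserved.
P6 → P4, P5 is preserved.
P1, P3 → P5 is preserved.
P3 → P1 is preserved.
P1 → P6 is preserved.

P5 -> P2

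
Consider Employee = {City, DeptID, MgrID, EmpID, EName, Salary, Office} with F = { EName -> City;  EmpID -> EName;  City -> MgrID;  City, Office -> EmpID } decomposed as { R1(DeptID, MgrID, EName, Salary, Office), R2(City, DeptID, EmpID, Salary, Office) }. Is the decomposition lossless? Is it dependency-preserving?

Lossless test: (DeptID, Salary, Office)⁺ = {DeptID, Salary, Office}, which is a superkey of neither fragment — lossy.
Dependency preservation: the restricted closure of {EName} across the fragments never reaches {City}, so EName → City cannot be enforced without a join — not preserved.

lossy and not dependency-preserving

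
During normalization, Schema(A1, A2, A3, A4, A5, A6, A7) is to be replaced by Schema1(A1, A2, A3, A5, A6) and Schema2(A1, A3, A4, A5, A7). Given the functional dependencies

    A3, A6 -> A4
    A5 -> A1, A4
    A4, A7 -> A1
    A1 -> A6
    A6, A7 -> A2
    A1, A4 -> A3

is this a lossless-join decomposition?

No

Common attributes: Schema1 ∩ Schema2 = {A1, A3, A5}.
Closure of {A1, A3, A5}: A5 → A1, A4 applies, adding A4; A1 → A6 applies, adding A6. So (A1, A3, A5)⁺ = {A1, A3, A4, A5, A6}.
The closure contains neither all of Schema1 = {A1, A2, A3, A5, A6} nor all of Schema2 = {A1, A3, A4, A5, A7}, so the common attributes are not a superkey of either fragment. The join is lossy.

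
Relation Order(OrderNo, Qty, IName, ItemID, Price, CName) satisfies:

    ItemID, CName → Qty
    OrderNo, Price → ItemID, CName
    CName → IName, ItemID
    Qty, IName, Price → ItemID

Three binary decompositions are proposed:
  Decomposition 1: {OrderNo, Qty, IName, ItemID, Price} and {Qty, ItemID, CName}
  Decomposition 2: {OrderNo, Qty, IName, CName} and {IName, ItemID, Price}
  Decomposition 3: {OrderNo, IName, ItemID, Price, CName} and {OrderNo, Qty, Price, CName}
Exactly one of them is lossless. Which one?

Decomposition 1: common = {Qty, ItemID}, closure = {Qty, ItemID} → lossy.
Decomposition 2: common = {IName}, closure = {IName} → lossy.
Decomposition 3: common = {OrderNo, Price, CName}, closure = {OrderNo, Qty, IName, ItemID, Price, CName} → lossless.

Decomposition 3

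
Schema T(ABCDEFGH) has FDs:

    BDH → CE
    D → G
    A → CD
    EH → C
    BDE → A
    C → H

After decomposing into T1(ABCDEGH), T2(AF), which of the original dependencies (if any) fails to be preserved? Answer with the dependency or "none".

none

BDH → CE lies within T1.
D → G lies within T1.
A → CD lies within T1.
EH → C lies within T1.
BDE → A lies within T1.
C → H lies within T1.
Every dependency is enforceable on the fragments, so the decomposition is dependency-preserving.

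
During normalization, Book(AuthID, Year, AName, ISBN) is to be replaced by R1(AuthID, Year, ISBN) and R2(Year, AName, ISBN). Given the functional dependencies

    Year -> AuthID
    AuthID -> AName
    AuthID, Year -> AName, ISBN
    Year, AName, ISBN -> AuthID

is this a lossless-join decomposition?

Yes

Common attributes: R1 ∩ R2 = {Year, ISBN}.
Closure of {Year, ISBN}: Year → AuthID applies, adding AuthID; AuthID → AName applies, adding AName. So (Year, ISBN)⁺ = {AuthID, Year, AName, ISBN}.
This closure contains every attribute of R1, so R1 ∩ R2 → R1. The join is lossless.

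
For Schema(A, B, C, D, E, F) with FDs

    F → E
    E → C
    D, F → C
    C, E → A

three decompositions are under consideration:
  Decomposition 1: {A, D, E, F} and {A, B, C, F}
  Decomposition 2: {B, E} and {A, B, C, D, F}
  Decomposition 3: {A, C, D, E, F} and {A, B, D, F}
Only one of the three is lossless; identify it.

Decomposition 3

Decomposition 1: common = {A, F}, closure = {A, C, E, F} → lossy.
Decomposition 2: common = {B}, closure = {B} → lossy.
Decomposition 3: common = {A, D, F}, closure = {A, C, D, E, F} → lossless.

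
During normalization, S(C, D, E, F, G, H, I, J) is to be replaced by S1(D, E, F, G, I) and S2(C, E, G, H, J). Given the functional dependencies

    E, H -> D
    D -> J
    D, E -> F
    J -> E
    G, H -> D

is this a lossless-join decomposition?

Common attributes: S1 ∩ S2 = {E, G}.
No dependency enlarges {E, G}, so (E, G)⁺ = {E, G}.
The closure contains neither all of S1 = {D, E, F, G, I} nor all of S2 = {C, E, G, H, J}, so the common attributes are not a superkey of either fragment. The join is lossy.

No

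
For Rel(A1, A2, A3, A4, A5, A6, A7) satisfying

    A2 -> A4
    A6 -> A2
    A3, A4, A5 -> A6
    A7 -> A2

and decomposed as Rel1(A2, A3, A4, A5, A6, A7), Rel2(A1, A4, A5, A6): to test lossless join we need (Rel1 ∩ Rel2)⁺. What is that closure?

A2, A4, A5, A6

Rel1 ∩ Rel2 = {A4, A5, A6}.
A6 → A2 applies, adding A2
Closure: {A2, A4, A5, A6}.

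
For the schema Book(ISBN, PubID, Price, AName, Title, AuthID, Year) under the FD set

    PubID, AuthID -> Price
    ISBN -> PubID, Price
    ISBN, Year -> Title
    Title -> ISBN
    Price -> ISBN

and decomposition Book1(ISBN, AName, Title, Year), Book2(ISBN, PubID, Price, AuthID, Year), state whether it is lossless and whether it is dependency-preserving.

Lossless test: (ISBN, Year)⁺ = {ISBN, PubID, Price, Title, Year}, which is a superkey of neither fragment — lossy.
Dependency preservation: every FD's attributes lie within a single fragment, so each can be enforced locally — preserved.

lossy but dependency-preserving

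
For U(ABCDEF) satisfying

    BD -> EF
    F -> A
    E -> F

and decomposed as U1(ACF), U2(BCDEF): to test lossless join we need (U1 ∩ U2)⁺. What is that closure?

ACF

U1 ∩ U2 = {CF}.
F → A applies, adding A
Closure: {ACF}.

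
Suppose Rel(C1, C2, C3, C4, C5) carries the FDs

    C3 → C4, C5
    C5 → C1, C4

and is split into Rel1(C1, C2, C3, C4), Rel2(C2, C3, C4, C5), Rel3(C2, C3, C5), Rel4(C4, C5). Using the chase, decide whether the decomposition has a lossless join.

Chase test. Columns are C1, C2, C3, C4, C5; row i has aⱼ where attribute j ∈ Reli, else bᵢⱼ.
Initial tableau (one row per fragment):
  row 1: a1 a2 a3 a4 b15
  row 2: b21 a2 a3 a4 a5
  row 3: b31 a2 a3 b34 a5
  row 4: b41 b42 b43 a4 a5
Rows 1 and 2 agree on C3; apply C3→C4, C5 and equate their C4, C5 entries.
Rows 1 and 3 agree on C3; apply C3→C4, C5 and equate their C4, C5 entries.
Rows 1 and 2 agree on C5; apply C5→C1, C4 and equate their C1, C4 entries.
Rows 1 and 3 agree on C5; apply C5→C1, C4 and equate their C1, C4 entries.
Rows 1 and 4 agree on C5; apply C5→C1, C4 and equate their C1, C4 entries.
Row 1 is now all distinguished symbols — the join is lossless.

Yes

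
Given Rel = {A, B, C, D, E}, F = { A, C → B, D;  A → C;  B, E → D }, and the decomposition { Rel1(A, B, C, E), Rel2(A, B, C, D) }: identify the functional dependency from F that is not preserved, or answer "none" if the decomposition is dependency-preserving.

Check B, E → D: no single fragment contains all of {B, D, E}, and the restricted closure of {B, E} across the fragments never reaches {D}.
A, C → B, D is preserved.
A → C is preserved.

B, E → D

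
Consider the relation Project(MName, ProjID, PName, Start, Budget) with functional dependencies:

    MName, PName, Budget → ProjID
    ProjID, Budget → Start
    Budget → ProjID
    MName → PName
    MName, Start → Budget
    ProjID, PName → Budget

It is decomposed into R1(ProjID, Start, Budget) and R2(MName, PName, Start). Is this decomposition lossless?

No

Common attributes: R1 ∩ R2 = {Start}.
No dependency enlarges {Start}, so (Start)⁺ = {Start}.
The closure contains neither all of R1 = {ProjID, Start, Budget} nor all of R2 = {MName, PName, Start}, so the common attributes are not a superkey of either fragment. The join is lossy.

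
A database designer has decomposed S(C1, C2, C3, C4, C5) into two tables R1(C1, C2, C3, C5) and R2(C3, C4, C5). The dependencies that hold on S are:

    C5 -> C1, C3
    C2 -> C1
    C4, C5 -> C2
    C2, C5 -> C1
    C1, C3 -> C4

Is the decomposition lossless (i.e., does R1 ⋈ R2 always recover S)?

Common attributes: R1 ∩ R2 = {C3, C5}.
Closure of {C3, C5}: C5 → C1, C3 applies, adding C1; C1, C3 → C4 applies, adding C4; C4, C5 → C2 applies, adding C2. So (C3, C5)⁺ = {C1, C2, C3, C4, C5}.
This closure contains every attribute of R1, so R1 ∩ R2 → R1. The join is lossless.

Yes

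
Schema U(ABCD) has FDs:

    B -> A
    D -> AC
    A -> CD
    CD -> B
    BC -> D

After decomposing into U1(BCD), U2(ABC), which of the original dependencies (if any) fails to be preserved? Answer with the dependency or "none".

none

B → A lies within U2.
D → AC: restricted closure across fragments reaches AC.
A → CD: restricted closure across fragments reaches CD.
CD → B lies within U1.
BC → D lies within U1.
Every dependency is enforceable on the fragments, so the decomposition is dependency-preserving.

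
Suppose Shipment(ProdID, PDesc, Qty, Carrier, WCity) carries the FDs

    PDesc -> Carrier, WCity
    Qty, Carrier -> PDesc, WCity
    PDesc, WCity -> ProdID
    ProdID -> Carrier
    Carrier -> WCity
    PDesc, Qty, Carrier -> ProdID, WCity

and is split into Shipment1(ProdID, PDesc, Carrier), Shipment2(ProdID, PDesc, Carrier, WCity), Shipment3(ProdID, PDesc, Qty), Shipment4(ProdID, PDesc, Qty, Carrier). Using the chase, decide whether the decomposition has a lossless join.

Yes

Chase test. Columns are ProdID, PDesc, Qty, Carrier, WCity; row i has aⱼ where attribute j ∈ Shipmenti, else bᵢⱼ.
Initial tableau (one row per fragment):
  row 1: a1 a2 b13 a4 b15
  row 2: a1 a2 b23 a4 a5
  row 3: a1 a2 a3 b34 b35
  row 4: a1 a2 a3 a4 b45
Rows 1 and 2 agree on PDesc; apply PDesc→Carrier, WCity and equate their Carrier, WCity entries.
Rows 1 and 3 agree on PDesc; apply PDesc→Carrier, WCity and equate their Carrier, WCity entries.
Rows 1 and 4 agree on PDesc; apply PDesc→Carrier, WCity and equate their Carrier, WCity entries.
Row 3 is now all distinguished symbols — the join is lossless.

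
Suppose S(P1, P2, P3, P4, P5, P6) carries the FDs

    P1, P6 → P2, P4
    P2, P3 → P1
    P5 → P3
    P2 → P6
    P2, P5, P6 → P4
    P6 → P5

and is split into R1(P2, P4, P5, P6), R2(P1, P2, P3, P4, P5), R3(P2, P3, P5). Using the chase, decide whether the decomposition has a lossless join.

Yes

Chase test. Columns are P1, P2, P3, P4, P5, P6; row i has aⱼ where attribute j ∈ Ri, else bᵢⱼ.
Initial tableau (one row per fragment):
  row 1: b11 a2 b13 a4 a5 a6
  row 2: a1 a2 a3 a4 a5 b26
  row 3: b31 a2 a3 b34 a5 b36
Rows 2 and 3 agree on P2, P3; apply P2, P3→P1 and equate their P1 entries.
Rows 1 and 2 agree on P5; apply P5→P3 and equate their P3 entries.
Rows 1 and 2 agree on P2; apply P2→P6 and equate their P6 entries.
Rows 1 and 3 agree on P2; apply P2→P6 and equate their P6 entries.
Rows 1 and 3 agree on P2, P5, P6; apply P2, P5, P6→P4 and equate their P4 entries.
Rows 1 and 2 agree on P2, P3; apply P2, P3→P1 and equate their P1 entries.
Row 1 is now all distinguished symbols — the join is lossless.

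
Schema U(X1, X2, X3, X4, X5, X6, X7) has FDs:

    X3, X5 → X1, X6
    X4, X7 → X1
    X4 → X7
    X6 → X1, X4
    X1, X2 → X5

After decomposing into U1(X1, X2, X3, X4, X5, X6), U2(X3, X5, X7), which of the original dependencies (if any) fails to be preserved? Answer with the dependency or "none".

X4 → X7

Check X4 → X7: no single fragment contains all of {X4, X7}, and the restricted closure of {X4} across the fragments never reaches {X7}.
X3, X5 → X1, X6 is preserved.
X4, X7 → X1 is preserved.
X6 → X1, X4 is preserved.
X1, X2 → X5 is preserved.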